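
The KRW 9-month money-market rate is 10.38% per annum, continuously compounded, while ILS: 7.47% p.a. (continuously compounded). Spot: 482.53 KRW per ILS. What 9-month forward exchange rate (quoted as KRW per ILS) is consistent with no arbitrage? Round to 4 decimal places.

493.1770

T = 9/12 years.
Growth of 1 KRW over T: e^(0.1038×9/12) = 1.080960502.
ILS accumulates by e^(0.0747×9/12) = 1.057624124.
Forward (KRW per ILS) = 482.53 × 1.080960502 / 1.057624124 = 493.176980.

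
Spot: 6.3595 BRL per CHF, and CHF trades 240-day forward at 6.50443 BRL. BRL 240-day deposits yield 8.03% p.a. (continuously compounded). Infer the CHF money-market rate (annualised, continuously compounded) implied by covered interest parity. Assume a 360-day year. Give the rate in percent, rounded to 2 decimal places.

4.65%

T = 240/360 years.
CIP gives F = S · g_BRL/g_CHF, so g_BRL/g_CHF = 6.50443/6.3595 = 1.0227895.
The BRL side grows by e^(0.0803×240/360) = 1.0549922.
Hence g_CHF = 1.0314852.
r = ln(1.0314852)/(240/360) = 0.046500 → 4.65%.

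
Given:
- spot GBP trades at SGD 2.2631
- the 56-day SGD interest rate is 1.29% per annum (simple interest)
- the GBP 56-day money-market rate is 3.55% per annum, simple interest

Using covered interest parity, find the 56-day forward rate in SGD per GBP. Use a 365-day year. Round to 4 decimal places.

2.2553

T = 56/365 years.
SGD growth factor: 1 + 0.0129×56/365 = 1.0019792.
GBP accumulates by 1 + 0.0355×56/365 = 1.0054466.
So F = 2.2631 × 1.0019792 / 1.0054466 = 2.255295 (SGD/GBP).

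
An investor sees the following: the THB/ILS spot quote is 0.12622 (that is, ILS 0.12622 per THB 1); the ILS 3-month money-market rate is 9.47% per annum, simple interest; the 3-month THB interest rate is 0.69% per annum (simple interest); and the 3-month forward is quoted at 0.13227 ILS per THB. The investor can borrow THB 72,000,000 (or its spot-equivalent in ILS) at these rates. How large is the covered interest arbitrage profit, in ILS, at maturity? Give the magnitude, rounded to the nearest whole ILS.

T = 3/12 years.
Keep in THB, deliver into the forward: 72,000,000·1.001725·0.13227 = ILS 9,539,867.93.
Swap to ILS now, deposit: 72,000,000·0.12622·1.023675 = ILS 9,302,994.61.
The quoted forward overvalues THB, so borrow ILS, buy THB at spot, deposit the THB at 0.69%, and sell the proceeds forward at 0.13227.
The gap between the two covered legs is ILS 236,873.

ILS 236,873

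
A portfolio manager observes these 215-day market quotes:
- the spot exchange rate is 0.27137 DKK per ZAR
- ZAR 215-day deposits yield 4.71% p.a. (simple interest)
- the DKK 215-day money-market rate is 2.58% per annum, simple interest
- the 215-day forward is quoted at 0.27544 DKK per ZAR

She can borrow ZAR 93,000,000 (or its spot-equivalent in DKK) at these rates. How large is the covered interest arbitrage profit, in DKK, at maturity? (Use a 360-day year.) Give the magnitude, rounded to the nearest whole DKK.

DKK 710,198

T = 215/360 years.
Keep in ZAR, deliver into the forward: 93,000,000·1.0281291667·0.27544 = DKK 26,336,474.48.
Swap to DKK now, deposit: 93,000,000·0.27137·1.0154083333 = DKK 25,626,276.42.
The quoted forward overvalues ZAR, so borrow DKK, buy ZAR at spot, deposit the ZAR at 4.71%, and sell the proceeds forward at 0.27544.
The gap between the two covered legs is DKK 710,198.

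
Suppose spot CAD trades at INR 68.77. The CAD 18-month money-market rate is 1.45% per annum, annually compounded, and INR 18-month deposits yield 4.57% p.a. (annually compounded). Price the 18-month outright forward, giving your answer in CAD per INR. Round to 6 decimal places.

T = 18/12 years.
Growth of 1 INR over T: (1 + 0.0457)^(18/12) = 1.0693273.
CAD accumulates by (1 + 0.0145)^(18/12) = 1.0218287.
Forward (INR per CAD) = 68.77 × 1.0693273 / 1.0218287 = 71.96670.
Quoted the other way: 1/71.96670 = 0.013895 CAD per INR.

0.013895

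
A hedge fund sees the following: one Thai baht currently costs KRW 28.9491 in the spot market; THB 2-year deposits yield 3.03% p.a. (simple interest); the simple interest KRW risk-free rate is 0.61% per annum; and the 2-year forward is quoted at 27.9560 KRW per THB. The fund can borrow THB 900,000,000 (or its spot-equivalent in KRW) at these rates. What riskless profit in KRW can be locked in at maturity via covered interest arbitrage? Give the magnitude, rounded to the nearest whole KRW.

KRW 313,069,122

T = 2 years.
Route A — deposit THB, sell forward: 900,000,000 × 1.060600 × 27.9560 = KRW 26,685,120,240.00.
Route B — convert at spot, deposit KRW: 900,000,000 × 28.9491 × 1.012200 = KRW 26,372,051,118.00.
The quoted forward overvalues THB, so borrow KRW, buy THB at spot, deposit the THB at 3.03%, and sell the proceeds forward at 27.9560.
Arbitrage profit = |26,685,120,240.00 − 26,372,051,118.00| = KRW 313,069,122.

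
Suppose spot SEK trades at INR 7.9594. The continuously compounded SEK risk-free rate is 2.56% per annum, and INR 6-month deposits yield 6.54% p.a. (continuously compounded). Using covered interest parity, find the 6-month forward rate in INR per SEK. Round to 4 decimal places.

8.1194

T = 6/12 years.
INR accumulates by e^(0.0654×6/12) = 1.0332405.
SEK accumulates by e^(0.0256×6/12) = 1.0128823.
So F = 7.9594 × 1.0332405 / 1.0128823 = 8.119378 (INR/SEK).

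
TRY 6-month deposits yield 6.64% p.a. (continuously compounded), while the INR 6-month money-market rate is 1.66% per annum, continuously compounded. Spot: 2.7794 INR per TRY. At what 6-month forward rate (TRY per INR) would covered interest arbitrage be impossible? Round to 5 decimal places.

0.36886

T = 6/12 years.
INR accumulates by e^(0.0166×6/12) = 1.0083345.
Growth of 1 TRY over T: e^(0.0664×6/12) = 1.0337573.
CIP: F = S · (grow INR)/(grow TRY) = 2.7794 × 1.0083345/1.0337573 = 2.711047 INR per TRY.
Quoted the other way: 1/2.711047 = 0.36886 TRY per INR.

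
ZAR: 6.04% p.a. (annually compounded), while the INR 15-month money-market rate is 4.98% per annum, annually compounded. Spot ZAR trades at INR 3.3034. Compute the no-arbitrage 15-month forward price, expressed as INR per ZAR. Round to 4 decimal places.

T = 15/12 years.
INR accumulates by (1 + 0.0498)^(15/12) = 1.0626328.
ZAR accumulates by (1 + 0.0604)^(15/12) = 1.0760616.
CIP: F = S · (grow INR)/(grow ZAR) = 3.3034 × 1.0626328/1.0760616 = 3.262175 INR per ZAR.

3.2622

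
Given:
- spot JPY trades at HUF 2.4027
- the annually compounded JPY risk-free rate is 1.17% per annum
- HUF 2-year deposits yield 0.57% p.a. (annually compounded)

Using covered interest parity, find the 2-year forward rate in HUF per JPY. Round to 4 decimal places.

T = 2 years.
Growth of 1 HUF over T: (1 + 0.0057)^2 = 1.0114325.
JPY accumulates by (1 + 0.0117)^2 = 1.0235369.
Forward (HUF per JPY) = 2.4027 × 1.0114325 / 1.0235369 = 2.374286.

2.3743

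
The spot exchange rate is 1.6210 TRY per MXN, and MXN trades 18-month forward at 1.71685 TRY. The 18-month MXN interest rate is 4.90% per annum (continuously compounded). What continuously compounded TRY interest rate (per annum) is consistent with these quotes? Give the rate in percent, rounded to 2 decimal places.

T = 18/12 years.
By CIP, F/S equals the TRY-to-MXN growth ratio: 1.71685/1.621 = 1.0591302.
MXN growth factor: e^(0.0490×18/12) = 1.0762685.
Hence g_TRY = 1.1399085.
Take logs: ln 1.1399085 / (18/12) = 0.087299, so 8.73%.

8.73%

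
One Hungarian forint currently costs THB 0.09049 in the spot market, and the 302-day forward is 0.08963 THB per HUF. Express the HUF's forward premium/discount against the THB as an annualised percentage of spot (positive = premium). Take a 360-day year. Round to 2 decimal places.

T = 302/360 years.
HUF trades forward at -0.95038% vs spot over the period.
Annualise by dividing by T: -0.0095038 / (302/360) = -0.011329 → -1.13%.

-1.13%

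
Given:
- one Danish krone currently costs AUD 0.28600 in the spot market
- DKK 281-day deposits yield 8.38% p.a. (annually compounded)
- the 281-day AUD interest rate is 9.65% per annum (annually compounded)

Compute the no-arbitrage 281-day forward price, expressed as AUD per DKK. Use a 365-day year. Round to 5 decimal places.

T = 281/365 years.
Growth of 1 AUD over T: (1 + 0.0965)^(281/365) = 1.0734978.
DKK growth factor: (1 + 0.0838)^(281/365) = 1.0639129.
Forward (AUD per DKK) = 0.286 × 1.0734978 / 1.0639129 = 0.2885766.

0.28858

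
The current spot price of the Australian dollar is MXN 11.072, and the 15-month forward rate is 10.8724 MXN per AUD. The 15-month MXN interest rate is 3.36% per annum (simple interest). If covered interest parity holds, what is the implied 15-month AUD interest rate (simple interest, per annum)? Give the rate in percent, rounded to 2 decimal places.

T = 15/12 years.
F/S = 10.8724/11.072 = 0.9819725 = (growth of MXN) / (growth of AUD).
MXN growth factor: 1 + 0.0336×15/12 = 1.042000.
That pins the AUD growth at 1.0611295.
r = (1.0611295 − 1)/(15/12) = 0.048904 → 4.89%.

4.89%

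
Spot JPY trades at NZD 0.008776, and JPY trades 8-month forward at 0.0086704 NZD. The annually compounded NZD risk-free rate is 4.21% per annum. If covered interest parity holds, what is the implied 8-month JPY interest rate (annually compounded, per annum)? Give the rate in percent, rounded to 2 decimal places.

6.12%

T = 8/12 years.
By CIP, F/S equals the NZD-to-JPY growth ratio: 0.0086704/0.008776 = 0.9879672.
NZD growth factor: (1 + 0.0421)^(8/12) = 1.0278733.
So the JPY growth factor = 1.0403921.
r = 1.0403921^(12/8) − 1 = 0.061196 → 6.12%.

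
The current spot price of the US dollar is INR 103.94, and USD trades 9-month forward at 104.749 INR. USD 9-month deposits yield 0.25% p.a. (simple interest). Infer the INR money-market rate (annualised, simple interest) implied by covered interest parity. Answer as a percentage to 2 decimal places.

1.29%

T = 9/12 years.
By CIP, F/S equals the INR-to-USD growth ratio: 104.749/103.94 = 1.0077833.
USD growth factor: 1 + 0.0025×9/12 = 1.001875.
That pins the INR growth at 1.0096729.
r = (1.0096729 − 1)/(9/12) = 0.012897 → 1.29%.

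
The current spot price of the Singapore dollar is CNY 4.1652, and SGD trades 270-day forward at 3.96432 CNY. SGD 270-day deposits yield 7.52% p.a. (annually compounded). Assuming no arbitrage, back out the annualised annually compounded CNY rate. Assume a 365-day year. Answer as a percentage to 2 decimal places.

0.57%

T = 270/365 years.
F/S = 3.96432/4.1652 = 0.9517718 = (growth of CNY) / (growth of SGD).
SGD growth factor: (1 + 0.0752)^(270/365) = 1.0550995.
So the CNY growth factor = 1.004214.
Annualise: 1.004214^(365/270) − 1 = 0.005701 = 0.57%.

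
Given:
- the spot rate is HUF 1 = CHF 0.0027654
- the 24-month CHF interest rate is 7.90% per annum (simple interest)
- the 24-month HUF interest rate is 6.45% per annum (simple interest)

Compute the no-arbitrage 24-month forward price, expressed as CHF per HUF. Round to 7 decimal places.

0.0028364

T = 2 years.
Growth of 1 CHF over T: 1 + 0.0790×2 = 1.158000.
HUF accumulates by 1 + 0.0645×2 = 1.129000.
CIP: F = S · (grow CHF)/(grow HUF) = 0.0027654 × 1.158000/1.129000 = 0.002836433 CHF per HUF.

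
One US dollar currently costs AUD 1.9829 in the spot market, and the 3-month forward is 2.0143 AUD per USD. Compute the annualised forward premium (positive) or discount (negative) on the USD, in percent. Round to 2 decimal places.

+6.33%

T = 3/12 years.
(F − S)/S = (2.0143 − 1.9829)/1.9829 = 0.0158354.
Annualise by dividing by T: 0.0158354 / (3/12) = 0.063342 → 6.33%.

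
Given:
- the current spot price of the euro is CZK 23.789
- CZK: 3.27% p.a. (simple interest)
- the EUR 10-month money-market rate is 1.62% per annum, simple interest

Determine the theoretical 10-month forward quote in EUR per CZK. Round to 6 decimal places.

0.041474

T = 10/12 years.
Growth of 1 CZK over T: 1 + 0.0327×10/12 = 1.027250.
EUR accumulates by 1 + 0.0162×10/12 = 1.013500.
So F = 23.789 × 1.027250 / 1.013500 = 24.11174 (CZK/EUR).
Quoted the other way: 1/24.11174 = 0.041474 EUR per CZK.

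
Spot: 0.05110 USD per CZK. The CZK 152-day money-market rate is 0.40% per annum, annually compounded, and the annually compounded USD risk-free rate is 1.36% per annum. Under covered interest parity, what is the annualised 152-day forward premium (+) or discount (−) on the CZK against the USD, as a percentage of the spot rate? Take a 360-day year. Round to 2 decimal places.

+0.95%

T = 152/360 years.
F = S · g_USD/g_CZK = 0.0511 × 1.0057198/1.0016869 = 0.05130573.
Annualised premium = (F − S)/S × (1/T) = (0.05130573 − 0.0511)/0.0511 ÷ (152/360) = 0.95%.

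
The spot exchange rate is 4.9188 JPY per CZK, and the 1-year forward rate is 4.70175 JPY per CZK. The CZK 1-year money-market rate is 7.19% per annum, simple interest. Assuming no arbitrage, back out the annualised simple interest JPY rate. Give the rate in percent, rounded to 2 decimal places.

2.46%

T = 1 year.
F/S = 4.70175/4.9188 = 0.9558734 = (growth of JPY) / (growth of CZK).
The CZK side grows by 1 + 0.0719×1 = 1.071900.
Hence g_JPY = 1.0246007.
r = (1.0246007 − 1)/1 = 0.024601 → 2.46%.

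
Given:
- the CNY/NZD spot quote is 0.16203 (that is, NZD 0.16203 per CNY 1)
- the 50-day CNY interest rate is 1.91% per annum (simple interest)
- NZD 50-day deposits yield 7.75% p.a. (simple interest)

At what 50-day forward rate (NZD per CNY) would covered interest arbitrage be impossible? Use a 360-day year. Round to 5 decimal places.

0.16334

T = 50/360 years.
Growth of 1 NZD over T: 1 + 0.0775×50/360 = 1.0107639.
CNY growth factor: 1 + 0.0191×50/360 = 1.0026528.
So F = 0.16203 × 1.0107639 / 1.0026528 = 0.1633408 (NZD/CNY).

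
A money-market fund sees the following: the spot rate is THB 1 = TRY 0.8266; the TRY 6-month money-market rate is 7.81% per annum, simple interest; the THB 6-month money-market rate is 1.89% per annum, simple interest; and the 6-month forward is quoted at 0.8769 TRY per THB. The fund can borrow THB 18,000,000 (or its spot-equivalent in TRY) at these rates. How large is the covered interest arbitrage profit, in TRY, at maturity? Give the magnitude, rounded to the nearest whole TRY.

T = 6/12 years.
Invest the THB and cover forward: 18,000,000 × 1.009450 × 0.8769 = TRY 15,933,360.69.
Convert at spot and invest in TRY: 18,000,000 × 0.8266 × 1.039050 = TRY 15,459,817.14.
The quoted forward overvalues THB, so borrow TRY, buy THB at spot, deposit the THB at 1.89%, and sell the proceeds forward at 0.8769.
Profit = 15,933,360.69 − 15,459,817.14 = TRY 473,544.

TRY 473,544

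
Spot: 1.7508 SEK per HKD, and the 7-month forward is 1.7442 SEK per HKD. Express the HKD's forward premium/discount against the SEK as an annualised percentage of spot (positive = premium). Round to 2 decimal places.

-0.65%

T = 7/12 years.
(F − S)/S = (1.7442 − 1.7508)/1.7508 = -0.0037697.
×(1/T) gives -0.65% p.a.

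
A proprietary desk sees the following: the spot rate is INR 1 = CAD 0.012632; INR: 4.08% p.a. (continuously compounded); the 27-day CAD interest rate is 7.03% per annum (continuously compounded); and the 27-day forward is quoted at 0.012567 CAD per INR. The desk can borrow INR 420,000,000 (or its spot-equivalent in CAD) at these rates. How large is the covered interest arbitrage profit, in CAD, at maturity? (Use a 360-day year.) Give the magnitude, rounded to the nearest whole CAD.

T = 27/360 years.
Invest the INR and cover forward: 420,000,000 × 1.003064687 × 0.012567 = CAD 5,294,315.85.
Convert at spot and invest in CAD: 420,000,000 × 0.012632 × 1.005286424 = CAD 5,333,486.81.
The quoted forward undervalues INR, so borrow INR, convert to CAD at spot, deposit the CAD at 7.03%, and buy INR forward at 0.012567 to cover the loan.
Arbitrage profit = |5,294,315.85 − 5,333,486.81| = CAD 39,171.

CAD 39,171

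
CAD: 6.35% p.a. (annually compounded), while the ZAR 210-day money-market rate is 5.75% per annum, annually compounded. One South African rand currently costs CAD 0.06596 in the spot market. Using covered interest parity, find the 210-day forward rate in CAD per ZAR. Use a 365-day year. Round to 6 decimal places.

0.066175

T = 210/365 years.
CAD accumulates by (1 + 0.0635)^(210/365) = 1.036056.
ZAR growth factor: (1 + 0.0575)^(210/365) = 1.032689.
So F = 0.06596 × 1.036056 / 1.032689 = 0.06617506 (CAD/ZAR).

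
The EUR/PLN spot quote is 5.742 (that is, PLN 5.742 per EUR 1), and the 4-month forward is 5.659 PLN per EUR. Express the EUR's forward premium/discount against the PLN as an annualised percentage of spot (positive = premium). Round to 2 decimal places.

T = 4/12 years.
Period premium: (5.659 − 5.742)/5.742 = -0.0144549.
Per annum: -0.0144549 / (4/12) = -0.043365 = -4.34%.

-4.34%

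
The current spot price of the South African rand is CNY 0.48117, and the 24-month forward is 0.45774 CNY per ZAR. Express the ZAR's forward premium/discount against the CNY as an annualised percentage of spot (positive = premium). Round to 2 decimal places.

-2.43%

T = 2 years.
(F − S)/S = (0.45774 − 0.48117)/0.48117 = -0.0486938.
×(1/T) gives -2.43% p.a.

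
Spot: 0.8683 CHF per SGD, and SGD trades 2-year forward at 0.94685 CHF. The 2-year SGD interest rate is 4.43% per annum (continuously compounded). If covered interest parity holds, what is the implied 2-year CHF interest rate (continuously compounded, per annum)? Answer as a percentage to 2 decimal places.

8.76%

T = 2 years.
CIP gives F = S · g_CHF/g_SGD, so g_CHF/g_SGD = 0.94685/0.8683 = 1.0904641.
The SGD side grows by e^(0.0443×2) = 1.0926435.
So the CHF growth factor = 1.1914885.
r = ln(1.1914885)/2 = 0.087602 → 8.76%.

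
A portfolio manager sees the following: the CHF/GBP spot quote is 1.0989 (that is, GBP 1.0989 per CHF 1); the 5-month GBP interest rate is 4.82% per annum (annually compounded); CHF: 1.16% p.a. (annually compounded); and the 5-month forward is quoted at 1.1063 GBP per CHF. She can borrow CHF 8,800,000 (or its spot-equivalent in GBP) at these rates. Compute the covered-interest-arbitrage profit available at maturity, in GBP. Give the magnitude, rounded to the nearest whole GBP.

T = 5/12 years.
Route A — deposit CHF, sell forward: 8,800,000 × 1.00481708 × 1.1063 = GBP 9,782,336.39.
Route B — convert at spot, deposit GBP: 8,800,000 × 1.0989 × 1.019807961 = GBP 9,861,869.32.
The quoted forward undervalues CHF, so borrow CHF, convert to GBP at spot, deposit the GBP at 4.82%, and buy CHF forward at 1.1063 to cover the loan.
Arbitrage profit = |9,782,336.39 − 9,861,869.32| = GBP 79,533.

GBP 79,533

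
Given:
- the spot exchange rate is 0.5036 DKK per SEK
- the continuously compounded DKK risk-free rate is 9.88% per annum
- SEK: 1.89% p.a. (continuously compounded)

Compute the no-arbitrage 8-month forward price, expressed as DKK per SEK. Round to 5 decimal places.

T = 8/12 years.
DKK accumulates by e^(0.0988×8/12) = 1.0680843.
SEK growth factor: e^(0.0189×8/12) = 1.0126797.
Forward (DKK per SEK) = 0.5036 × 1.0680843 / 1.0126797 = 0.5311524.

0.53115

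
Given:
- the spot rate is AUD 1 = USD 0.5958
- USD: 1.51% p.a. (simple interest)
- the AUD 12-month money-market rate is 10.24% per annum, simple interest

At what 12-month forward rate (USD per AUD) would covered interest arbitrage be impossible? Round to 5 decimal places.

0.54862

T = 1 year.
USD growth factor: 1 + 0.0151×1 = 1.015100.
AUD accumulates by 1 + 0.1024×1 = 1.102400.
So F = 0.5958 × 1.015100 / 1.102400 = 0.5486181 (USD/AUD).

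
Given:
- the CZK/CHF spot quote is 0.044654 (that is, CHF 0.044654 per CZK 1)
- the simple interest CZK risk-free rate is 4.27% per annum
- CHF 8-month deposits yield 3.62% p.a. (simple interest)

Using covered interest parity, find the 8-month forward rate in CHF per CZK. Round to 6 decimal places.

0.044466

T = 8/12 years.
CHF growth factor: 1 + 0.0362×8/12 = 1.0241333.
CZK accumulates by 1 + 0.0427×8/12 = 1.0284667.
Forward (CHF per CZK) = 0.044654 × 1.0241333 / 1.0284667 = 0.04446585.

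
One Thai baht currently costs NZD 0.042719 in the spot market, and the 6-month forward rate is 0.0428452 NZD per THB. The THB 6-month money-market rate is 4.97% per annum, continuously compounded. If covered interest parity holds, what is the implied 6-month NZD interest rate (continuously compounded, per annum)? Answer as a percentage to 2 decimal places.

5.56%

T = 6/12 years.
CIP gives F = S · g_NZD/g_THB, so g_NZD/g_THB = 0.0428452/0.042719 = 1.0029542.
THB growth factor: e^(0.0497×6/12) = 1.0251613.
That pins the NZD growth at 1.0281898.
Take logs: ln 1.0281898 / (6/12) = 0.055600, so 5.56%.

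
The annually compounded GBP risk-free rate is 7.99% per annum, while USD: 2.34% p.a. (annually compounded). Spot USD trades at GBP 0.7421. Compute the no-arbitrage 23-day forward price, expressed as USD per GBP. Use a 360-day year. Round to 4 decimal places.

T = 23/360 years.
Growth of 1 GBP over T: (1 + 0.0799)^(23/360) = 1.0049231.
USD growth factor: (1 + 0.0234)^(23/360) = 1.0014789.
So F = 0.7421 × 1.0049231 / 1.0014789 = 0.7446522 (GBP/USD).
Quoted the other way: 1/0.7446522 = 1.3429 USD per GBP.

1.3429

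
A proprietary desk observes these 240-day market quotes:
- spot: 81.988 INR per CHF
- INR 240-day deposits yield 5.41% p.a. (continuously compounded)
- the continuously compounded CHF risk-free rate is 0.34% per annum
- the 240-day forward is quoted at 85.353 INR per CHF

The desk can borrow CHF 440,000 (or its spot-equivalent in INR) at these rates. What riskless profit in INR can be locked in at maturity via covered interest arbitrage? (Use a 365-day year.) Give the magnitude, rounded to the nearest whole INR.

INR 258,284

T = 240/365 years.
Keep in CHF, deliver into the forward: 440,000·1.0022381173·85.353 = INR 37,639,373.21.
Swap to INR now, deposit: 440,000·81.988·1.0362128773 = INR 37,381,089.41.
The quoted forward overvalues CHF, so borrow INR, buy CHF at spot, deposit the CHF at 0.34%, and sell the proceeds forward at 85.353.
Arbitrage profit = |37,639,373.21 − 37,381,089.41| = INR 258,284.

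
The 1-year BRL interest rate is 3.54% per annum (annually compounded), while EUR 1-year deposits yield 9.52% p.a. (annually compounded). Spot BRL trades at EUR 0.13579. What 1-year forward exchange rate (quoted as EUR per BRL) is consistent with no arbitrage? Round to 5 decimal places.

0.14363

T = 1 year.
EUR growth factor: (1 + 0.0952)^1 = 1.095200.
Growth of 1 BRL over T: (1 + 0.0354)^1 = 1.035400.
So F = 0.13579 × 1.095200 / 1.035400 = 0.1436326 (EUR/BRL).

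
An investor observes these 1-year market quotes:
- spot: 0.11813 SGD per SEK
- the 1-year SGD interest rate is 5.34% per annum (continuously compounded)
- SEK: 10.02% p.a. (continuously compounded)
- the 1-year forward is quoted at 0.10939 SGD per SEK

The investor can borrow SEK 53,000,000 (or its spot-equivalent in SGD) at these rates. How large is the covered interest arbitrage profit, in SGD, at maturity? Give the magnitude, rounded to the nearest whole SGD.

T = 1 year.
Keep in SEK, deliver into the forward: 53,000,000·1.105391974·0.10939 = SGD 6,408,697.89.
Swap to SGD now, deposit: 53,000,000·0.11813·1.054851501 = SGD 6,604,309.21.
The quoted forward undervalues SEK, so borrow SEK, convert to SGD at spot, deposit the SGD at 5.34%, and buy SEK forward at 0.10939 to cover the loan.
Profit = 6,604,309.21 − 6,408,697.89 = SGD 195,611.

SGD 195,611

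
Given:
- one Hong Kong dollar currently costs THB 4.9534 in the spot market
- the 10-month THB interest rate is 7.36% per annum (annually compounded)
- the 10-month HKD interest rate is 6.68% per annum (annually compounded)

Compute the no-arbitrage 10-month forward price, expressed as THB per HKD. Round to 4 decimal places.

T = 10/12 years.
Growth of 1 THB over T: (1 + 0.0736)^(10/12) = 1.0609675.
HKD accumulates by (1 + 0.0668)^(10/12) = 1.0553646.
Forward (THB per HKD) = 4.9534 × 1.0609675 / 1.0553646 = 4.979697.

4.9797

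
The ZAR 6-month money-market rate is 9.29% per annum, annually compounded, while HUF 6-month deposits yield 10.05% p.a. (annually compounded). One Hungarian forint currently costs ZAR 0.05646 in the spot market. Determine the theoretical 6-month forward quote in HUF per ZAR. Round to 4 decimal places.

17.7731

T = 6/12 years.
ZAR growth factor: (1 + 0.0929)^(6/12) = 1.04541858.
HUF accumulates by (1 + 0.1005)^(6/12) = 1.04904719.
So F = 0.05646 × 1.04541858 / 1.04904719 = 0.056264707 (ZAR/HUF).
Invert for HUF per ZAR: 1 / 0.056264707 = 17.7731.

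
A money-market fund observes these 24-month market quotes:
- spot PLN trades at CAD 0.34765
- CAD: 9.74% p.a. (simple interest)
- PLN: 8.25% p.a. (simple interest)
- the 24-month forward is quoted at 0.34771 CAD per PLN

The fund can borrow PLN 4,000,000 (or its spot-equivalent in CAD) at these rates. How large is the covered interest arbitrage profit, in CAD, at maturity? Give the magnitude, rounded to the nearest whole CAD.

T = 2 years.
Route A — deposit PLN, sell forward: 4,000,000 × 1.165000 × 0.34771 = CAD 1,620,328.60.
Route B — convert at spot, deposit CAD: 4,000,000 × 0.34765 × 1.194800 = CAD 1,661,488.88.
The quoted forward undervalues PLN, so borrow PLN, convert to CAD at spot, deposit the CAD at 9.74%, and buy PLN forward at 0.34771 to cover the loan.
Arbitrage profit = |1,620,328.60 − 1,661,488.88| = CAD 41,160.

CAD 41,160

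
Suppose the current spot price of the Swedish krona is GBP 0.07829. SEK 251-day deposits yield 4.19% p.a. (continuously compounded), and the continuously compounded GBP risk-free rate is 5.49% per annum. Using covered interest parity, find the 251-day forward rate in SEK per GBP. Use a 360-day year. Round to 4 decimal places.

12.6578

T = 251/360 years.
GBP accumulates by e^(0.0549×251/360) = 1.03901952.
SEK accumulates by e^(0.0419×251/360) = 1.02964451.
CIP: F = S · (grow GBP)/(grow SEK) = 0.07829 × 1.03901952/1.02964451 = 0.079002838 GBP per SEK.
Invert for SEK per GBP: 1 / 0.079002838 = 12.6578.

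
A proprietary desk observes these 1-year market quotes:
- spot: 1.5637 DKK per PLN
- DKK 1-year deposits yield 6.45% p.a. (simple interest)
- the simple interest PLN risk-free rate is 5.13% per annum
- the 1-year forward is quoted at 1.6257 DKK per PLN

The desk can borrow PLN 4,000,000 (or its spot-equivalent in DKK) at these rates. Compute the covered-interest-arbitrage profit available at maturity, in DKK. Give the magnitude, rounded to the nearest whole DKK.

T = 1 year.
Invest the PLN and cover forward: 4,000,000 × 1.051300 × 1.6257 = DKK 6,836,393.64.
Convert at spot and invest in DKK: 4,000,000 × 1.5637 × 1.064500 = DKK 6,658,234.60.
The quoted forward overvalues PLN, so borrow DKK, buy PLN at spot, deposit the PLN at 5.13%, and sell the proceeds forward at 1.6257.
Profit = 6,836,393.64 − 6,658,234.60 = DKK 178,159.

DKK 178,159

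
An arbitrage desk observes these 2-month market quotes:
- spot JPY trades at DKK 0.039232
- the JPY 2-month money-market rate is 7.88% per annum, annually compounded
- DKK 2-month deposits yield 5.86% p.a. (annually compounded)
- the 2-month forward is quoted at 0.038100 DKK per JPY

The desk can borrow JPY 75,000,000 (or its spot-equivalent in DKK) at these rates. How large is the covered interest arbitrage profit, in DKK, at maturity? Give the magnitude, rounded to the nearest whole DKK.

T = 2/12 years.
Keep in JPY, deliver into the forward: 75,000,000·1.012721794·0.038100 = DKK 2,893,852.53.
Swap to DKK now, deposit: 75,000,000·0.039232·1.009536398 = DKK 2,970,459.90.
The quoted forward undervalues JPY, so borrow JPY, convert to DKK at spot, deposit the DKK at 5.86%, and buy JPY forward at 0.038100 to cover the loan.
The gap between the two covered legs is DKK 76,607.

DKK 76,607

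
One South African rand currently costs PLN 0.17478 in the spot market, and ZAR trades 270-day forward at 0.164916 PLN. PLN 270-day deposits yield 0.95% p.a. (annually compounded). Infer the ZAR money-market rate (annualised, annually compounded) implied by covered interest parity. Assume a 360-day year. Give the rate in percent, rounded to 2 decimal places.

9.08%

T = 270/360 years.
F/S = 0.164916/0.17478 = 0.9435633 = (growth of PLN) / (growth of ZAR).
The PLN side grows by (1 + 0.0095)^(270/360) = 1.0071166.
So the ZAR growth factor = 1.0673546.
r = 1.0673546^(360/270) − 1 = 0.090800 → 9.08%.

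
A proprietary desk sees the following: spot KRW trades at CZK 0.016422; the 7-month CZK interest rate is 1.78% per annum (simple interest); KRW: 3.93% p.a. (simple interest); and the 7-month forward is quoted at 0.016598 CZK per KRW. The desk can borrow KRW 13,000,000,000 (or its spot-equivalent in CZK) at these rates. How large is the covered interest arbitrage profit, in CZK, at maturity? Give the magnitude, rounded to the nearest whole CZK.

CZK 5,017,923

T = 7/12 years.
Invest the KRW and cover forward: 13,000,000,000 × 1.022925 × 0.016598 = CZK 220,720,618.95.
Convert at spot and invest in CZK: 13,000,000,000 × 0.016422 × 1.01038333333 = CZK 215,702,696.30.
The quoted forward overvalues KRW, so borrow CZK, buy KRW at spot, deposit the KRW at 3.93%, and sell the proceeds forward at 0.016598.
Arbitrage profit = |220,720,618.95 − 215,702,696.30| = CZK 5,017,923.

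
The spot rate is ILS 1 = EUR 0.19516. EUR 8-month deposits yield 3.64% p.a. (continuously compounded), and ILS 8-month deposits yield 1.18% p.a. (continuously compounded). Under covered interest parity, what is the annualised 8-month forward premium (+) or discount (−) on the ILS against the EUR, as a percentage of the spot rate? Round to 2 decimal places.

T = 8/12 years.
No-arbitrage forward: 0.19516 × 1.0245635 / 1.0078977 = 0.19838701 EUR/ILS.
Annualised premium = (F − S)/S × (1/T) = (0.19838701 − 0.19516)/0.19516 ÷ (8/12) = 2.48%.

+2.48%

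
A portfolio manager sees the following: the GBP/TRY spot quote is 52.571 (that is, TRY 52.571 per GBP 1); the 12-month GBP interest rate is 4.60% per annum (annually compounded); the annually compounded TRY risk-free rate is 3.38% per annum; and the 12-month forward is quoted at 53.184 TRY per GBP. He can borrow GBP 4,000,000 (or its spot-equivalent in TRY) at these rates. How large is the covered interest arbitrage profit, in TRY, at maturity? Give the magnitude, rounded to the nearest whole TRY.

T = 1 year.
Keep in GBP, deliver into the forward: 4,000,000·1.046000·53.184 = TRY 222,521,856.00.
Swap to TRY now, deposit: 4,000,000·52.571·1.033800 = TRY 217,391,599.20.
The quoted forward overvalues GBP, so borrow TRY, buy GBP at spot, deposit the GBP at 4.60%, and sell the proceeds forward at 53.184.
The gap between the two covered legs is TRY 5,130,257.

TRY 5,130,257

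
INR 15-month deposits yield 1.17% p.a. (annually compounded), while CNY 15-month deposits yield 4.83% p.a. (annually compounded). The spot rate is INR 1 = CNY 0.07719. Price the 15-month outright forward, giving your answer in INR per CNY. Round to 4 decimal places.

12.3922

T = 15/12 years.
CNY growth factor: (1 + 0.0483)^(15/12) = 1.0607352.
Growth of 1 INR over T: (1 + 0.0117)^(15/12) = 1.01464633.
Forward (CNY per INR) = 0.07719 × 1.0607352 / 1.01464633 = 0.080696246.
Quoted the other way: 1/0.080696246 = 12.3922 INR per CNY.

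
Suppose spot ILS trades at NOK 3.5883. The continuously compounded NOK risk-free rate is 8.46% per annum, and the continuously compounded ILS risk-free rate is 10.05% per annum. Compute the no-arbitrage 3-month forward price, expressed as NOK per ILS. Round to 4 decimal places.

3.5741

T = 3/12 years.
NOK accumulates by e^(0.0846×3/12) = 1.0213752.
ILS growth factor: e^(0.1005×3/12) = 1.0254433.
CIP: F = S · (grow NOK)/(grow ILS) = 3.5883 × 1.0213752/1.0254433 = 3.574065 NOK per ILS.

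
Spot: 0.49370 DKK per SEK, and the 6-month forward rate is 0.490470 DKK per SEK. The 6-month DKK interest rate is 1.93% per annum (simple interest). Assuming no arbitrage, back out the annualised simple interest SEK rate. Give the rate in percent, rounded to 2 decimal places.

3.26%

T = 6/12 years.
F/S = 0.49047/0.4937 = 0.9934576 = (growth of DKK) / (growth of SEK).
DKK growth factor: 1 + 0.0193×6/12 = 1.009650.
So the SEK growth factor = 1.016299.
(1.016299 − 1)/T = 0.032598, i.e. 3.26%.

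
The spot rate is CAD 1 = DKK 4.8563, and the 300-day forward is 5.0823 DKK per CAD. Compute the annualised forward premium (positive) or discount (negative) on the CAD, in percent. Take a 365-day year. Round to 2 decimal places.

T = 300/365 years.
(F − S)/S = (5.0823 − 4.8563)/4.8563 = 0.0465375.
Per annum: 0.0465375 / (300/365) = 0.056621 = 5.66%.

+5.66%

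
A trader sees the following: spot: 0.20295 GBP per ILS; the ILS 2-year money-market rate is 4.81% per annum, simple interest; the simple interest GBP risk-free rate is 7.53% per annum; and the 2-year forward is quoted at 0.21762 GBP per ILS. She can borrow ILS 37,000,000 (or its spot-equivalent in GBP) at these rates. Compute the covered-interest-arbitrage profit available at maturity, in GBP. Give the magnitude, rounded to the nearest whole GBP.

T = 2 years.
Route A — deposit ILS, sell forward: 37,000,000 × 1.096200 × 0.21762 = GBP 8,826,536.63.
Route B — convert at spot, deposit GBP: 37,000,000 × 0.20295 × 1.150600 = GBP 8,640,027.99.
The quoted forward overvalues ILS, so borrow GBP, buy ILS at spot, deposit the ILS at 4.81%, and sell the proceeds forward at 0.21762.
Arbitrage profit = |8,826,536.63 − 8,640,027.99| = GBP 186,509.

GBP 186,509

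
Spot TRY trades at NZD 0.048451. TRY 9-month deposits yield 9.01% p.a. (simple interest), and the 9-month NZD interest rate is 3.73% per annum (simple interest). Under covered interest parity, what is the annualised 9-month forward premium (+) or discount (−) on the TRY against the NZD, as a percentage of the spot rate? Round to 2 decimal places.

-4.95%

T = 9/12 years.
No-arbitrage forward: 0.048451 × 1.027975 / 1.067575 = 0.046653787 NZD/TRY.
(F − S)/S ÷ T = (0.046653787 − 0.048451)/0.048451/(9/12) = -0.049458 → -4.95%.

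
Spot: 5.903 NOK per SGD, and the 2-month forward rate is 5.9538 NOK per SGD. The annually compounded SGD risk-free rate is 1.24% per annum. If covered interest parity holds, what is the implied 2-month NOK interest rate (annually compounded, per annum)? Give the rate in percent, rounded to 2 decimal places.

6.58%

T = 2/12 years.
By CIP, F/S equals the NOK-to-SGD growth ratio: 5.9538/5.903 = 1.0086058.
SGD growth factor: (1 + 0.0124)^(2/12) = 1.0020561.
So the NOK growth factor = 1.0106796.
r = 1.0106796^(12/2) − 1 = 0.065813 → 6.58%.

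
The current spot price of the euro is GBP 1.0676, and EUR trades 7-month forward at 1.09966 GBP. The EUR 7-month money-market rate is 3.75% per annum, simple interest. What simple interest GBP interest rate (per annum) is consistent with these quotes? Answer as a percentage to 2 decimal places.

T = 7/12 years.
F/S = 1.09966/1.0676 = 1.0300300 = (growth of GBP) / (growth of EUR).
The EUR side grows by 1 + 0.0375×7/12 = 1.021875.
That pins the GBP growth at 1.0525619.
(1.0525619 − 1)/T = 0.090106, i.e. 9.01%.

9.01%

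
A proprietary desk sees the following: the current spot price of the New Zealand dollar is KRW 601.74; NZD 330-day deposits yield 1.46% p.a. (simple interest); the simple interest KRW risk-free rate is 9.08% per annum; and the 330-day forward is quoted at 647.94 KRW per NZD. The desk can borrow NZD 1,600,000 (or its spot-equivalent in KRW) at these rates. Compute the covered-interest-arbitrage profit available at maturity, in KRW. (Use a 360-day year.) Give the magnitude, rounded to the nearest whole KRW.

KRW 7,658,834

T = 330/360 years.
Route A — deposit NZD, sell forward: 1,600,000 × 1.013383333333 × 647.94 = KRW 1,050,578,555.20.
Route B — convert at spot, deposit KRW: 1,600,000 × 601.74 × 1.083233333333 = KRW 1,042,919,721.60.
The quoted forward overvalues NZD, so borrow KRW, buy NZD at spot, deposit the NZD at 1.46%, and sell the proceeds forward at 647.94.
Arbitrage profit = |1,050,578,555.20 − 1,042,919,721.60| = KRW 7,658,834.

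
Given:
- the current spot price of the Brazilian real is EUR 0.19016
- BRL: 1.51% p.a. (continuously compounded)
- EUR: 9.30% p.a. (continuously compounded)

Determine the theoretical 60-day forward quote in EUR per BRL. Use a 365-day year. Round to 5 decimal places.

T = 60/365 years.
EUR accumulates by e^(0.0930×60/365) = 1.0154051.
BRL accumulates by e^(0.0151×60/365) = 1.0024853.
So F = 0.19016 × 1.0154051 / 1.0024853 = 0.1926107 (EUR/BRL).

0.19261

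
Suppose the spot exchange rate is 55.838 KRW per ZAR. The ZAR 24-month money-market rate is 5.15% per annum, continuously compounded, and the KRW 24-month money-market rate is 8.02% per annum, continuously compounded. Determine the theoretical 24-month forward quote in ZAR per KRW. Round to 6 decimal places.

0.016910

T = 2 years.
KRW accumulates by e^(0.0802×2) = 1.1739804.
Growth of 1 ZAR over T: e^(0.0515×2) = 1.1084914.
Forward (KRW per ZAR) = 55.838 × 1.1739804 / 1.1084914 = 59.13688.
Quoted the other way: 1/59.13688 = 0.016910 ZAR per KRW.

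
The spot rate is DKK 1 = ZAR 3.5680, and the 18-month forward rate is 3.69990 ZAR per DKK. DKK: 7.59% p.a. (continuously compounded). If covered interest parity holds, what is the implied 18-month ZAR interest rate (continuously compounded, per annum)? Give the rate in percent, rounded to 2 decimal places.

10.01%

T = 18/12 years.
CIP gives F = S · g_ZAR/g_DKK, so g_ZAR/g_DKK = 3.6999/3.568 = 1.0369675.
The DKK side grows by e^(0.0759×18/12) = 1.120584.
Hence g_ZAR = 1.1620092.
r = ln(1.1620092)/(18/12) = 0.100100 → 10.01%.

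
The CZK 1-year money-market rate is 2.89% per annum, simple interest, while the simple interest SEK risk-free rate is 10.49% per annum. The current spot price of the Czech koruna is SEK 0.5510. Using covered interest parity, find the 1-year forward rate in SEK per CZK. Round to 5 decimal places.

0.59170

T = 1 year.
Growth of 1 SEK over T: 1 + 0.1049×1 = 1.104900.
CZK accumulates by 1 + 0.0289×1 = 1.028900.
Forward (SEK per CZK) = 0.551 × 1.104900 / 1.028900 = 0.5916998.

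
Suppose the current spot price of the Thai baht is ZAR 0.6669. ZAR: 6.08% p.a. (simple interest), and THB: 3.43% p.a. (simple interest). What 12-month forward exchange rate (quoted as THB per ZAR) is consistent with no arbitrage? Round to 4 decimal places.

1.4620

T = 1 year.
Growth of 1 ZAR over T: 1 + 0.0608×1 = 1.060800.
THB growth factor: 1 + 0.0343×1 = 1.034300.
Forward (ZAR per THB) = 0.6669 × 1.060800 / 1.034300 = 0.6839868.
Invert for THB per ZAR: 1 / 0.6839868 = 1.4620.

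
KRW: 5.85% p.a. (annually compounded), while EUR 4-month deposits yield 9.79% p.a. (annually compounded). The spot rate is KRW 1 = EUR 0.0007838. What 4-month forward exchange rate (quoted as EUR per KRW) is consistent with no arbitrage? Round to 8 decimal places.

T = 4/12 years.
EUR growth factor: (1 + 0.0979)^(4/12) = 1.0316228.
Growth of 1 KRW over T: (1 + 0.0585)^(4/12) = 1.0191316.
Forward (EUR per KRW) = 0.0007838 × 1.0316228 / 1.0191316 = 0.0007934068.

0.00079341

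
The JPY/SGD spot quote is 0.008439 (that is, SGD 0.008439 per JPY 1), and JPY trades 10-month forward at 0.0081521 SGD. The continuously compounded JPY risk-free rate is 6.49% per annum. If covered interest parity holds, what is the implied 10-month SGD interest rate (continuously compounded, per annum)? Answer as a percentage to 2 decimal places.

2.34%

T = 10/12 years.
CIP gives F = S · g_SGD/g_JPY, so g_SGD/g_JPY = 0.0081521/0.008439 = 0.9660031.
JPY growth factor: e^(0.0649×10/12) = 1.0555726.
That pins the SGD growth at 1.0196864.
Take logs: ln 1.0196864 / (10/12) = 0.023394, so 2.34%.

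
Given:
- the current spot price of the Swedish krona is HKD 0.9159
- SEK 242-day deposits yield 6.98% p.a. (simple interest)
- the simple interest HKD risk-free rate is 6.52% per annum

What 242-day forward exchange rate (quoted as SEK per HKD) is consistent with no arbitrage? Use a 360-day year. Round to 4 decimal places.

1.0951

T = 242/360 years.
HKD growth factor: 1 + 0.0652×242/360 = 1.0438289.
Growth of 1 SEK over T: 1 + 0.0698×242/360 = 1.0469211.
So F = 0.9159 × 1.0438289 / 1.0469211 = 0.9131948 (HKD/SEK).
Invert for SEK per HKD: 1 / 0.9131948 = 1.0951.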